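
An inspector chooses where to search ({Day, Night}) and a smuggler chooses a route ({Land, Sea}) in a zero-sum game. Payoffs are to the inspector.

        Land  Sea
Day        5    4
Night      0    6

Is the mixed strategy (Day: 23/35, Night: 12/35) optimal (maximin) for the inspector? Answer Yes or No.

No

Against Land this mix gives (23/35)·5 + (12/35)·0 = 23/7.
Against Sea this mix gives (23/35)·4 + (12/35)·6 = 164/35.
The smuggler will play Land, holding the inspector to 23/7. Shifting weight toward the row that does better against Land would raise this floor (the equalizing mix achieves 30/7 against both Land and Sea), so the proposed strategy is not optimal.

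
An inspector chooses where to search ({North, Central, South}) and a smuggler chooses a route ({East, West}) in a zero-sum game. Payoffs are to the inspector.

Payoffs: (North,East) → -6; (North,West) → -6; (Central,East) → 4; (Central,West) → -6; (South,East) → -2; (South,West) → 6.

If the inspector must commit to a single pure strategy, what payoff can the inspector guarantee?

-2

Row minima: North → -6, Central → -6, South → -2.
The best of these is -2.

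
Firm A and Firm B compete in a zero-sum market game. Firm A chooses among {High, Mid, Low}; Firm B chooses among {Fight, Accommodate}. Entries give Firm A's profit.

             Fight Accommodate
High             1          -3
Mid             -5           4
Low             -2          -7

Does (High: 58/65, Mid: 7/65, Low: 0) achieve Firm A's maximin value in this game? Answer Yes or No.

Against Fight this mix gives (58/65)·1 + (7/65)·(-5) = 23/65.
Against Accommodate this mix gives (58/65)·(-3) + (7/65)·4 = -146/65.
Firm B will play Accommodate, holding Firm A to -146/65. Shifting weight toward the row that does better against Accommodate would raise this floor (the equalizing mix achieves -11/13 against both Accommodate and Fight), so the proposed strategy is not optimal.

No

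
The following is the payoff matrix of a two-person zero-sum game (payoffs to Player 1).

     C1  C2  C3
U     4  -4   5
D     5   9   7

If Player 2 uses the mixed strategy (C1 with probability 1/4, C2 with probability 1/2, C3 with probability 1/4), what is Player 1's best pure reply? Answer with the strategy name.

D

Expected payoff of U: (1/4)·4 + (1/2)·(-4) + (1/4)·5 = 1/4.
Expected payoff of D: (1/4)·5 + (1/2)·9 + (1/4)·7 = 15/2.
The largest is 15/2, so Player 1's best response is D.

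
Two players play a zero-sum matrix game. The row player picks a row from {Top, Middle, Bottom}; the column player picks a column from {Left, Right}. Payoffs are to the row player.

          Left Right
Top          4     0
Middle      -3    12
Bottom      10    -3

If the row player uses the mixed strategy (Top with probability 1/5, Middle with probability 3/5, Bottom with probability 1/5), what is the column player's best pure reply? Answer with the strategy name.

Left

If the column player plays Left, the row player's expected payoff is (1/5)·4 + (3/5)·(-3) + (1/5)·10 = 1.
If the column player plays Right, the row player's expected payoff is (1/5)·0 + (3/5)·12 + (1/5)·(-3) = 33/5.
The column player minimizes the row player's payoff; the smallest is 1, so the best response is Left.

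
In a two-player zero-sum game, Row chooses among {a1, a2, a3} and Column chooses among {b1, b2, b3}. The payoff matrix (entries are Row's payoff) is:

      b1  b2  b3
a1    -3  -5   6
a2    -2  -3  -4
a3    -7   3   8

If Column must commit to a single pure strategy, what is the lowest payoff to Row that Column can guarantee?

Column maxima: b1 → -2, b2 → 3, b3 → 8.
The smallest of these is -2.

-2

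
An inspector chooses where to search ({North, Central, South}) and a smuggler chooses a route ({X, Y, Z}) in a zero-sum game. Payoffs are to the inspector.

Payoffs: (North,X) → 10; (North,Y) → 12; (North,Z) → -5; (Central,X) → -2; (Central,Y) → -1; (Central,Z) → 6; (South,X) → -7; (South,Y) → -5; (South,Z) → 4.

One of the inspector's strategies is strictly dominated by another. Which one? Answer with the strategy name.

South

Central gives a strictly higher payoff than South against every column: -2 > -7, -1 > -5, 6 > 4.
So South is strictly dominated and the inspector never plays it.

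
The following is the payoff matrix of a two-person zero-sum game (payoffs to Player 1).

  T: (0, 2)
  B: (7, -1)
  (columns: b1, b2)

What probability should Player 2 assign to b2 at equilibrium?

7/10

Row minima: T → 0, B → -1; maximin = 0.
Column maxima: b1 → 7, b2 → 2; minimax = 2.
0 ≠ 2, so there is no saddle point; optimal play is mixed.
Let Player 1 play T with probability p. Expected payoff against b1: 0p + 7(1−p) = −7p + 7; against b2: 2p + (-1)(1−p) = 3p − 1.
Setting these equal: −7p + 7 = 3p − 1 ⇒ −10p = -8 ⇒ p = 4/5, and the value is (-7)·(4/5) + 7 = 7/5.
For Player 2: with q = P(b1), equating T's and B's payoffs gives −2q + 2 = 8q − 1 ⇒ q = 3/10.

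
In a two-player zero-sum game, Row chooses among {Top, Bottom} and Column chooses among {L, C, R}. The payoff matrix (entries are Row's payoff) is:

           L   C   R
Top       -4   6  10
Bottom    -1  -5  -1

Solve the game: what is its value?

Row minima: Top → -4, Bottom → -5; maximin = -4.
Column maxima: L → -1, C → 6, R → 10; minimax = -1.
-4 ≠ -1, so there is no saddle point; optimal play is mixed.
R is strictly dominated by C (it gives Row strictly more in every row), so Column never plays it.
On the remaining 2×2 (Top, Bottom vs L, C):
Let Row play Top with probability p. Expected payoff against L: (-4)p + (-1)(1−p) = −3p − 1; against C: 6p + (-5)(1−p) = 11p − 5.
Setting these equal: −3p − 1 = 11p − 5 ⇒ −14p = -4 ⇒ p = 2/7, and the value is (-3)·(2/7) − 1 = -13/7.
For Column: with q = P(L), equating Top's and Bottom's payoffs gives −10q + 6 = 4q − 5 ⇒ q = 11/14.

-13/7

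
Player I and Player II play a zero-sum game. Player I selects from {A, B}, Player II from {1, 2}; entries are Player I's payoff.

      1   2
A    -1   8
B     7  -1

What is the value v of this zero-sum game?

Row minima: A → -1, B → -1; maximin = -1.
Column maxima: 1 → 7, 2 → 8; minimax = 7.
-1 ≠ 7, so there is no saddle point; optimal play is mixed.
Let Player I play A with probability p. Expected payoff against 1: (-1)p + 7(1−p) = −8p + 7; against 2: 8p + (-1)(1−p) = 9p − 1.
Setting these equal: −8p + 7 = 9p − 1 ⇒ −17p = -8 ⇒ p = 8/17, and the value is (-8)·(8/17) + 7 = 55/17.
For Player II: with q = P(1), equating A's and B's payoffs gives −9q + 8 = 8q − 1 ⇒ q = 9/17.

55/17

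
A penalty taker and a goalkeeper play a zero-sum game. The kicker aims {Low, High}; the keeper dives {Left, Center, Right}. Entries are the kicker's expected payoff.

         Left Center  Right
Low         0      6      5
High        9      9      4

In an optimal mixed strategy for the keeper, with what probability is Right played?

Row minima: Low → 0, High → 4; maximin = 4.
Column maxima: Left → 9, Center → 9, Right → 5; minimax = 5.
4 ≠ 5, so there is no saddle point; optimal play is mixed.
Center is strictly dominated by Right (it gives the kicker strictly more in every row), so the keeper never plays it.
On the remaining 2×2 (Low, High vs Left, Right):
Let the kicker play Low with probability p. Expected payoff against Left: 0p + 9(1−p) = −9p + 9; against Right: 5p + 4(1−p) = p + 4.
Setting these equal: −9p + 9 = p + 4 ⇒ −10p = -5 ⇒ p = 1/2, and the value is (-9)·(1/2) + 9 = 9/2.
For the keeper: with q = P(Left), equating Low's and High's payoffs gives −5q + 5 = 5q + 4 ⇒ q = 1/10.

9/10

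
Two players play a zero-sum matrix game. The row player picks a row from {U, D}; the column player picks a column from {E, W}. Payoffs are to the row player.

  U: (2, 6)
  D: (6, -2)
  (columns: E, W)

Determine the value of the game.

10/3

Row minima: U → 2, D → -2; maximin = 2.
Column maxima: E → 6, W → 6; minimax = 6.
2 ≠ 6, so there is no saddle point; optimal play is mixed.
Let the row player play U with probability p. Expected payoff against E: 2p + 6(1−p) = −4p + 6; against W: 6p + (-2)(1−p) = 8p − 2.
Setting these equal: −4p + 6 = 8p − 2 ⇒ −12p = -8 ⇒ p = 2/3, and the value is (-4)·(2/3) + 6 = 10/3.
For the column player: with q = P(E), equating U's and D's payoffs gives −4q + 6 = 8q − 2 ⇒ q = 2/3.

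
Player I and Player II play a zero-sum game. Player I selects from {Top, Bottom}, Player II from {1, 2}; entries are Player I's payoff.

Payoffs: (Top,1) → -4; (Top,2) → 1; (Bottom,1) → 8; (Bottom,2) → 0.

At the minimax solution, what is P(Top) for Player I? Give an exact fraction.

Row minima: Top → -4, Bottom → 0; maximin = 0.
Column maxima: 1 → 8, 2 → 1; minimax = 1.
0 ≠ 1, so there is no saddle point; optimal play is mixed.
Let Player I play Top with probability p. Expected payoff against 1: (-4)p + 8(1−p) = −12p + 8; against 2: 1p + 0(1−p) = p.
Setting these equal: −12p + 8 = p ⇒ −13p = -8 ⇒ p = 8/13, and the value is (-12)·(8/13) + 8 = 8/13.
For Player II: with q = P(1), equating Top's and Bottom's payoffs gives −5q + 1 = 8q ⇒ q = 1/13.

8/13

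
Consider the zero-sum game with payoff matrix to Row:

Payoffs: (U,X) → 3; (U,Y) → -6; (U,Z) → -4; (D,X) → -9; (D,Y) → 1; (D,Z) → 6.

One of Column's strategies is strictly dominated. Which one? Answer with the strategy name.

Z

Y holds Row's payoff strictly below Z in every row: -6 < -4, 1 < 6.
So Z is strictly dominated for Column.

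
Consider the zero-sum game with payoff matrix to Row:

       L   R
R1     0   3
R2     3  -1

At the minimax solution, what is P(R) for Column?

Row minima: R1 → 0, R2 → -1; maximin = 0.
Column maxima: L → 3, R → 3; minimax = 3.
0 ≠ 3, so there is no saddle point; optimal play is mixed.
Let Row play R1 with probability p. Expected payoff against L: 0p + 3(1−p) = −3p + 3; against R: 3p + (-1)(1−p) = 4p − 1.
Setting these equal: −3p + 3 = 4p − 1 ⇒ −7p = -4 ⇒ p = 4/7, and the value is (-3)·(4/7) + 3 = 9/7.
For Column: with q = P(L), equating R1's and R2's payoffs gives −3q + 3 = 4q − 1 ⇒ q = 4/7.

3/7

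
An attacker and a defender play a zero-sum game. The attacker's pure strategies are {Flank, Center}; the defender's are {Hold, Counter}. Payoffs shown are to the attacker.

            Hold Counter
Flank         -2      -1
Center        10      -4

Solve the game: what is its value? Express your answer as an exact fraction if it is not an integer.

-6/5

Row minima: Flank → -2, Center → -4; maximin = -2.
Column maxima: Hold → 10, Counter → -1; minimax = -1.
-2 ≠ -1, so there is no saddle point; optimal play is mixed.
Let the attacker play Flank with probability p. Expected payoff against Hold: (-2)p + 10(1−p) = −12p + 10; against Counter: (-1)p + (-4)(1−p) = 3p − 4.
Setting these equal: −12p + 10 = 3p − 4 ⇒ −15p = -14 ⇒ p = 14/15, and the value is (-12)·(14/15) + 10 = -6/5.
For the defender: with q = P(Hold), equating Flank's and Center's payoffs gives −q − 1 = 14q − 4 ⇒ q = 1/5.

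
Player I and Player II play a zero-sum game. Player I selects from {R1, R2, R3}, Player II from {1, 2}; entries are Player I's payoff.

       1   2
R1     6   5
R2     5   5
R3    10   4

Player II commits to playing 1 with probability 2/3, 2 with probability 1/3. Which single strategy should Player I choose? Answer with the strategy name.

R3

Expected payoff of R1: (2/3)·6 + (1/3)·5 = 17/3.
Expected payoff of R2: (2/3)·5 + (1/3)·5 = 5.
Expected payoff of R3: (2/3)·10 + (1/3)·4 = 8.
The largest is 8, so Player I's best response is R3.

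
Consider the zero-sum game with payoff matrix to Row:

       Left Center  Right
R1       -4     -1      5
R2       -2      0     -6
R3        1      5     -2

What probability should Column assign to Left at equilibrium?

Row minima: R1 → -4, R2 → -6, R3 → -2; maximin = -2.
Column maxima: Left → 1, Center → 5, Right → 5; minimax = 1.
-2 ≠ 1, so there is no saddle point; optimal play is mixed.
R2 is strictly dominated by R3, so Row never plays it.
Center is strictly dominated by Left (it gives Row strictly more in every row), so Column never plays it.
On the remaining 2×2 (R1, R3 vs Left, Right):
Let Row play R1 with probability p. Expected payoff against Left: (-4)p + 1(1−p) = −5p + 1; against Right: 5p + (-2)(1−p) = 7p − 2.
Setting these equal: −5p + 1 = 7p − 2 ⇒ −12p = -3 ⇒ p = 1/4, and the value is (-5)·(1/4) + 1 = -1/4.
For Column: with q = P(Left), equating R1's and R3's payoffs gives −9q + 5 = 3q − 2 ⇒ q = 7/12.

7/12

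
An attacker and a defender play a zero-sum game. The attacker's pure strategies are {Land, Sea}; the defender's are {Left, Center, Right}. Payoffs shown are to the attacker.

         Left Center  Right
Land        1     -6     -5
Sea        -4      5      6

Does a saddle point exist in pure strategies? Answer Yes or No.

Row minima: Land → -6, Sea → -4; maximin = -4.
Column maxima: Left → 1, Center → 5, Right → 6; minimax = 1.
-4 ≠ 1, so no pure-strategy equilibrium exists.

No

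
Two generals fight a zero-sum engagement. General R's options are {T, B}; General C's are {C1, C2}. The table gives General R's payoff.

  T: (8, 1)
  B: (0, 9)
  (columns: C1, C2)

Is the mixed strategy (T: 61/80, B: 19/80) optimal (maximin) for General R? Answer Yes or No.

No

Against C1 this mix gives (61/80)·8 + (19/80)·0 = 61/10.
Against C2 this mix gives (61/80)·1 + (19/80)·9 = 29/10.
General C will play C2, holding General R to 29/10. Shifting weight toward the row that does better against C2 would raise this floor (the equalizing mix achieves 9/2 against both C2 and C1), so the proposed strategy is not optimal.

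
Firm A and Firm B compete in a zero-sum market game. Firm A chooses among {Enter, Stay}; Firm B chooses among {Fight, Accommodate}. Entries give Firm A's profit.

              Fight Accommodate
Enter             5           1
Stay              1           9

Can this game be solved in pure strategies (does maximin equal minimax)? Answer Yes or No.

No

Row minima: Enter → 1, Stay → 1; maximin = 1.
Column maxima: Fight → 5, Accommodate → 9; minimax = 5.
1 ≠ 5, so no pure-strategy equilibrium exists.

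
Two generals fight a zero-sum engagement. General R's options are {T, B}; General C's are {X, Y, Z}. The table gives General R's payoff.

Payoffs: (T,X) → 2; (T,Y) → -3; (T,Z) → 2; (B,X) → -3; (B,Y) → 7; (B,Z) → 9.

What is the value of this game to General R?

1/3

Row minima: T → -3, B → -3; maximin = -3.
Column maxima: X → 2, Y → 7, Z → 9; minimax = 2.
-3 ≠ 2, so there is no saddle point; optimal play is mixed.
Z is strictly dominated by Y (it gives General R strictly more in every row), so General C never plays it.
On the remaining 2×2 (T, B vs X, Y):
Let General R play T with probability p. Expected payoff against X: 2p + (-3)(1−p) = 5p − 3; against Y: (-3)p + 7(1−p) = −10p + 7.
Setting these equal: 5p − 3 = −10p + 7 ⇒ 15p = 10 ⇒ p = 2/3, and the value is (5)·(2/3) − 3 = 1/3.
For General C: with q = P(X), equating T's and B's payoffs gives 5q − 3 = −10q + 7 ⇒ q = 2/3.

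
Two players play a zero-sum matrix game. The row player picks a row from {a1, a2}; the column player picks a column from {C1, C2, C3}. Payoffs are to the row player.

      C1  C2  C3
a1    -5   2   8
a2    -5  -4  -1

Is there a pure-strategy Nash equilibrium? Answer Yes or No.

Row minima: a1 → -5, a2 → -5; maximin = -5.
Column maxima: C1 → -5, C2 → 2, C3 → 8; minimax = -5.
maximin = minimax = -5, so a saddle point exists.

Yes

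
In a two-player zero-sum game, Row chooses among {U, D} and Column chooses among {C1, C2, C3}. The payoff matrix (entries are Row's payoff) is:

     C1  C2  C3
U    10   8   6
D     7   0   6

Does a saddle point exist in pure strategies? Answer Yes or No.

Yes

Row minima: U → 6, D → 0; maximin = 6.
Column maxima: C1 → 10, C2 → 8, C3 → 6; minimax = 6.
maximin = minimax = 6, so a saddle point exists.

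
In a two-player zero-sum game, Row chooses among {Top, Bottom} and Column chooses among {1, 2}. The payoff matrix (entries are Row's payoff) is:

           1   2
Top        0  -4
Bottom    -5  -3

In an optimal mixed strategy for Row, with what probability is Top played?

1/3

Row minima: Top → -4, Bottom → -5; maximin = -4.
Column maxima: 1 → 0, 2 → -3; minimax = -3.
-4 ≠ -3, so there is no saddle point; optimal play is mixed.
Let Row play Top with probability p. Expected payoff against 1: 0p + (-5)(1−p) = 5p − 5; against 2: (-4)p + (-3)(1−p) = −p − 3.
Setting these equal: 5p − 5 = −p − 3 ⇒ 6p = 2 ⇒ p = 1/3, and the value is (5)·(1/3) − 5 = -10/3.
For Column: with q = P(1), equating Top's and Bottom's payoffs gives 4q − 4 = −2q − 3 ⇒ q = 1/6.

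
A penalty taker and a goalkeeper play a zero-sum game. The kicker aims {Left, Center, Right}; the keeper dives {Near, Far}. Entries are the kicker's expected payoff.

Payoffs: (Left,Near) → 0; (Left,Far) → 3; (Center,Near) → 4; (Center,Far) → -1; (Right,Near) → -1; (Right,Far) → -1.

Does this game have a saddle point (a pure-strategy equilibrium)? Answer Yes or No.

Row minima: Left → 0, Center → -1, Right → -1; maximin = 0.
Column maxima: Near → 4, Far → 3; minimax = 3.
0 ≠ 3, so no pure-strategy equilibrium exists.

No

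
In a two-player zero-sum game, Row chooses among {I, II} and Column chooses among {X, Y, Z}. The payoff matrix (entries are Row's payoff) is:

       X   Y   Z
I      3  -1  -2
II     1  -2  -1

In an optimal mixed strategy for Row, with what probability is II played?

Row minima: I → -2, II → -2; maximin = -2.
Column maxima: X → 3, Y → -1, Z → -1; minimax = -1.
-2 ≠ -1, so there is no saddle point; optimal play is mixed.
X is strictly dominated by Y (it gives Row strictly more in every row), so Column never plays it.
On the remaining 2×2 (I, II vs Y, Z):
Let Row play I with probability p. Expected payoff against Y: (-1)p + (-2)(1−p) = p − 2; against Z: (-2)p + (-1)(1−p) = −p − 1.
Setting these equal: p − 2 = −p − 1 ⇒ 2p = 1 ⇒ p = 1/2, and the value is (1)·(1/2) − 2 = -3/2.
For Column: with q = P(Y), equating I's and II's payoffs gives q − 2 = −q − 1 ⇒ q = 1/2.

1/2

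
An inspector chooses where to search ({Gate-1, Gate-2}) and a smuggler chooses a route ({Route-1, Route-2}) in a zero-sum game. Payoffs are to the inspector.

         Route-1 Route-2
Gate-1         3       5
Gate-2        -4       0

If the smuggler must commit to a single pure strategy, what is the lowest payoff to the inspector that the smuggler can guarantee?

3

Column maxima: Route-1 → 3, Route-2 → 5.
The smallest of these is 3.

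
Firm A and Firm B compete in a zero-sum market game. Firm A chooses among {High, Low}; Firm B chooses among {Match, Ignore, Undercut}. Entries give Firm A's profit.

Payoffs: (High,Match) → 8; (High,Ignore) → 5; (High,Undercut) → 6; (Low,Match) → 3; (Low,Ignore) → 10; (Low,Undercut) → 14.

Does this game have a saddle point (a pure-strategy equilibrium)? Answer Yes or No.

No

Row minima: High → 5, Low → 3; maximin = 5.
Column maxima: Match → 8, Ignore → 10, Undercut → 14; minimax = 8.
5 ≠ 8, so no pure-strategy equilibrium exists.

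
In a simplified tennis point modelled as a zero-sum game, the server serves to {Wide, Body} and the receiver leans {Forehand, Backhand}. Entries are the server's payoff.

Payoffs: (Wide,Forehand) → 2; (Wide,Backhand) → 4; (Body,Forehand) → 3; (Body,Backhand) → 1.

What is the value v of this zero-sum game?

5/2

Row minima: Wide → 2, Body → 1; maximin = 2.
Column maxima: Forehand → 3, Backhand → 4; minimax = 3.
2 ≠ 3, so there is no saddle point; optimal play is mixed.
Let the server play Wide with probability p. Expected payoff against Forehand: 2p + 3(1−p) = −p + 3; against Backhand: 4p + 1(1−p) = 3p + 1.
Setting these equal: −p + 3 = 3p + 1 ⇒ −4p = -2 ⇒ p = 1/2, and the value is (-1)·(1/2) + 3 = 5/2.
For the receiver: with q = P(Forehand), equating Wide's and Body's payoffs gives −2q + 4 = 2q + 1 ⇒ q = 3/4.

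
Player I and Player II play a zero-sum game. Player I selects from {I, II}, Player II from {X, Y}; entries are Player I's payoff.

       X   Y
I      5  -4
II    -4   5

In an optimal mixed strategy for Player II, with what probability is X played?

Row minima: I → -4, II → -4; maximin = -4.
Column maxima: X → 5, Y → 5; minimax = 5.
-4 ≠ 5, so there is no saddle point; optimal play is mixed.
Let Player I play I with probability p. Expected payoff against X: 5p + (-4)(1−p) = 9p − 4; against Y: (-4)p + 5(1−p) = −9p + 5.
Setting these equal: 9p − 4 = −9p + 5 ⇒ 18p = 9 ⇒ p = 1/2, and the value is (9)·(1/2) − 4 = 1/2.
For Player II: with q = P(X), equating I's and II's payoffs gives 9q − 4 = −9q + 5 ⇒ q = 1/2.

1/2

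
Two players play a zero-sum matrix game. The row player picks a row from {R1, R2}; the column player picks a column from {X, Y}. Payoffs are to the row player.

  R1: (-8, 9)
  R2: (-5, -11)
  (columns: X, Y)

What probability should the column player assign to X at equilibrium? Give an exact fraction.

Row minima: R1 → -8, R2 → -11; maximin = -8.
Column maxima: X → -5, Y → 9; minimax = -5.
-8 ≠ -5, so there is no saddle point; optimal play is mixed.
Let the row player play R1 with probability p. Expected payoff against X: (-8)p + (-5)(1−p) = −3p − 5; against Y: 9p + (-11)(1−p) = 20p − 11.
Setting these equal: −3p − 5 = 20p − 11 ⇒ −23p = -6 ⇒ p = 6/23, and the value is (-3)·(6/23) − 5 = -133/23.
For the column player: with q = P(X), equating R1's and R2's payoffs gives −17q + 9 = 6q − 11 ⇒ q = 20/23.

20/23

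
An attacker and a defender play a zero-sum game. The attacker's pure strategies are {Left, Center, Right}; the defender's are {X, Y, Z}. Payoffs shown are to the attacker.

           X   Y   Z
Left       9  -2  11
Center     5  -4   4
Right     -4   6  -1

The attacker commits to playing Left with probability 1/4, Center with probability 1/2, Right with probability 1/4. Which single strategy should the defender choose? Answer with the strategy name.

Y

If the defender plays X, the attacker's expected payoff is (1/4)·9 + (1/2)·5 + (1/4)·(-4) = 15/4.
If the defender plays Y, the attacker's expected payoff is (1/4)·(-2) + (1/2)·(-4) + (1/4)·6 = -1.
If the defender plays Z, the attacker's expected payoff is (1/4)·11 + (1/2)·4 + (1/4)·(-1) = 9/2.
The defender minimizes the attacker's payoff; the smallest is -1, so the best response is Y.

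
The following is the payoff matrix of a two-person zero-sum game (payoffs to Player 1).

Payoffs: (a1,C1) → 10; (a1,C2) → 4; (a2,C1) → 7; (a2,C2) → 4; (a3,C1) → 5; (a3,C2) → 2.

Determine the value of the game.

Row minima: a1 → 4, a2 → 4, a3 → 2; maximin = 4.
Column maxima: C1 → 10, C2 → 4; minimax = 4.
Since maximin = minimax = 4, there is a saddle point and the value is 4.

4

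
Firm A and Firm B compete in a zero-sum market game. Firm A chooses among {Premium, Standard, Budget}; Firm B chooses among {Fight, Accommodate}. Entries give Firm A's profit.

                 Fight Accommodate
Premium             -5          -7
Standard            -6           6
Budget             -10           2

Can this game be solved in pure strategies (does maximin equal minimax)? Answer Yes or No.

Row minima: Premium → -7, Standard → -6, Budget → -10; maximin = -6.
Column maxima: Fight → -5, Accommodate → 6; minimax = -5.
-6 ≠ -5, so no pure-strategy equilibrium exists.

No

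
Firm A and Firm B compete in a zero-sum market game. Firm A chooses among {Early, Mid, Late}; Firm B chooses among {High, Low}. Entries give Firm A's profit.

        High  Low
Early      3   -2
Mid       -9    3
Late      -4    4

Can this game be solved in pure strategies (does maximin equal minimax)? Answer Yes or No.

No

Row minima: Early → -2, Mid → -9, Late → -4; maximin = -2.
Column maxima: High → 3, Low → 4; minimax = 3.
-2 ≠ 3, so no pure-strategy equilibrium exists.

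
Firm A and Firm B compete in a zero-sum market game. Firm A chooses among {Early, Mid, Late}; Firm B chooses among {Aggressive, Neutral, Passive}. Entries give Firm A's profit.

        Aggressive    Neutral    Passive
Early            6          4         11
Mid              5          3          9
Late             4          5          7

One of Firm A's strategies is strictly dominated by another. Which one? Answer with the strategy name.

Mid

Early gives a strictly higher payoff than Mid against every column: 6 > 5, 4 > 3, 11 > 9.
So Mid is strictly dominated and Firm A never plays it.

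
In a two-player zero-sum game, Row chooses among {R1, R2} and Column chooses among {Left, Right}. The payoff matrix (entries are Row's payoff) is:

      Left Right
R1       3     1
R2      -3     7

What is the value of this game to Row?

Row minima: R1 → 1, R2 → -3; maximin = 1.
Column maxima: Left → 3, Right → 7; minimax = 3.
1 ≠ 3, so there is no saddle point; optimal play is mixed.
Let Row play R1 with probability p. Expected payoff against Left: 3p + (-3)(1−p) = 6p − 3; against Right: 1p + 7(1−p) = −6p + 7.
Setting these equal: 6p − 3 = −6p + 7 ⇒ 12p = 10 ⇒ p = 5/6, and the value is (6)·(5/6) − 3 = 2.
For Column: with q = P(Left), equating R1's and R2's payoffs gives 2q + 1 = −10q + 7 ⇒ q = 1/2.

2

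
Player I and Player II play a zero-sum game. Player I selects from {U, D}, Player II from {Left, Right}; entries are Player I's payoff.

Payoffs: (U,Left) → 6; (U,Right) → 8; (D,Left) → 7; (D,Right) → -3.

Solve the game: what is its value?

37/6

Row minima: U → 6, D → -3; maximin = 6.
Column maxima: Left → 7, Right → 8; minimax = 7.
6 ≠ 7, so there is no saddle point; optimal play is mixed.
Let Player I play U with probability p. Expected payoff against Left: 6p + 7(1−p) = −p + 7; against Right: 8p + (-3)(1−p) = 11p − 3.
Setting these equal: −p + 7 = 11p − 3 ⇒ −12p = -10 ⇒ p = 5/6, and the value is (-1)·(5/6) + 7 = 37/6.
For Player II: with q = P(Left), equating U's and D's payoffs gives −2q + 8 = 10q − 3 ⇒ q = 11/12.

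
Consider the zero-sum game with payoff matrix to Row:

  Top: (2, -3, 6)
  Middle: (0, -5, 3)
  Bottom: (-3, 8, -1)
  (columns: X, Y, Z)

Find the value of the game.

Row minima: Top → -3, Middle → -5, Bottom → -3; maximin = -3.
Column maxima: X → 2, Y → 8, Z → 6; minimax = 2.
-3 ≠ 2, so there is no saddle point; optimal play is mixed.
Middle is strictly dominated by Top, so Row never plays it.
Z is strictly dominated by X (it gives Row strictly more in every row), so Column never plays it.
On the remaining 2×2 (Top, Bottom vs X, Y):
Let Row play Top with probability p. Expected payoff against X: 2p + (-3)(1−p) = 5p − 3; against Y: (-3)p + 8(1−p) = −11p + 8.
Setting these equal: 5p − 3 = −11p + 8 ⇒ 16p = 11 ⇒ p = 11/16, and the value is (5)·(11/16) − 3 = 7/16.
For Column: with q = P(X), equating Top's and Bottom's payoffs gives 5q − 3 = −11q + 8 ⇒ q = 11/16.

7/16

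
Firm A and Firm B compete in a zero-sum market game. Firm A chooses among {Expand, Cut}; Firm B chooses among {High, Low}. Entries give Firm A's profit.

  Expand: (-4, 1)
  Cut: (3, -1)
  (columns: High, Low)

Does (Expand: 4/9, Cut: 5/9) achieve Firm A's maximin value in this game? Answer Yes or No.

Against High this mix gives (4/9)·(-4) + (5/9)·3 = -1/9.
Against Low this mix gives (4/9)·1 + (5/9)·(-1) = -1/9.
All of Firm B's active replies (High, Low) yield -1/9, and no column does worse for Firm A. The mix makes Firm B indifferent and guarantees -1/9, so it is optimal.

Yes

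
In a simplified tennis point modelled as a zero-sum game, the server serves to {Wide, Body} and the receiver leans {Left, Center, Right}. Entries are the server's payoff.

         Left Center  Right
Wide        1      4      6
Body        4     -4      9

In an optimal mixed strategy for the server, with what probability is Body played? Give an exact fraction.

3/11

Row minima: Wide → 1, Body → -4; maximin = 1.
Column maxima: Left → 4, Center → 4, Right → 9; minimax = 4.
1 ≠ 4, so there is no saddle point; optimal play is mixed.
Right is strictly dominated by Left (it gives the server strictly more in every row), so the receiver never plays it.
On the remaining 2×2 (Wide, Body vs Left, Center):
Let the server play Wide with probability p. Expected payoff against Left: 1p + 4(1−p) = −3p + 4; against Center: 4p + (-4)(1−p) = 8p − 4.
Setting these equal: −3p + 4 = 8p − 4 ⇒ −11p = -8 ⇒ p = 8/11, and the value is (-3)·(8/11) + 4 = 20/11.
For the receiver: with q = P(Left), equating Wide's and Body's payoffs gives −3q + 4 = 8q − 4 ⇒ q = 8/11.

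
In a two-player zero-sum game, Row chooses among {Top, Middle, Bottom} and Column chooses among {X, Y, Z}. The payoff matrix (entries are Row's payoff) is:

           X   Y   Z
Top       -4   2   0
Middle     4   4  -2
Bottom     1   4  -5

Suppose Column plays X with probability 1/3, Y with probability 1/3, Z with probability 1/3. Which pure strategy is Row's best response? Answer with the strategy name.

Expected payoff of Top: (1/3)·(-4) + (1/3)·2 + (1/3)·0 = -2/3.
Expected payoff of Middle: (1/3)·4 + (1/3)·4 + (1/3)·(-2) = 2.
Expected payoff of Bottom: (1/3)·1 + (1/3)·4 + (1/3)·(-5) = 0.
The largest is 2, so Row's best response is Middle.

Middle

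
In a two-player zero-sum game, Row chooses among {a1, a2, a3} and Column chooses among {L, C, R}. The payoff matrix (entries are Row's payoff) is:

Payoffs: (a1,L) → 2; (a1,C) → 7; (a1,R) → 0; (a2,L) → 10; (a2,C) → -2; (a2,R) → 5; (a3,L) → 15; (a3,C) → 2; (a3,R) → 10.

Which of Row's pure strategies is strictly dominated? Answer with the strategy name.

a3 gives a strictly higher payoff than a2 against every column: 15 > 10, 2 > -2, 10 > 5.
So a2 is strictly dominated and Row never plays it.

a2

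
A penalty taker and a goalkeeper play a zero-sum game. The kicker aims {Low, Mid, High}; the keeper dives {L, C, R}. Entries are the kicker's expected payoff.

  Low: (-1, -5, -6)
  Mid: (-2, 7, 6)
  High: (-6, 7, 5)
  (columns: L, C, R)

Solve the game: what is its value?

-18/13

Row minima: Low → -6, Mid → -2, High → -6; maximin = -2.
Column maxima: L → -1, C → 7, R → 6; minimax = -1.
-2 ≠ -1, so there is no saddle point; optimal play is mixed.
C is strictly dominated by R (it gives the kicker strictly more in every row), so the keeper never plays it.
With C eliminated, High is strictly dominated by Mid (Mid gives the kicker strictly more in every remaining column), so the kicker never plays it.
On the remaining 2×2 (Low, Mid vs L, R):
Let the kicker play Low with probability p. Expected payoff against L: (-1)p + (-2)(1−p) = p − 2; against R: (-6)p + 6(1−p) = −12p + 6.
Setting these equal: p − 2 = −12p + 6 ⇒ 13p = 8 ⇒ p = 8/13, and the value is (1)·(8/13) − 2 = -18/13.
For the keeper: with q = P(L), equating Low's and Mid's payoffs gives 5q − 6 = −8q + 6 ⇒ q = 12/13.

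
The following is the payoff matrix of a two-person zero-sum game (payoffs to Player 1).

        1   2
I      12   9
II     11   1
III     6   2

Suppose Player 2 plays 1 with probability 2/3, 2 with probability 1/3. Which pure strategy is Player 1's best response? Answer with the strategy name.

Expected payoff of I: (2/3)·12 + (1/3)·9 = 11.
Expected payoff of II: (2/3)·11 + (1/3)·1 = 23/3.
Expected payoff of III: (2/3)·6 + (1/3)·2 = 14/3.
The largest is 11, so Player 1's best response is I.

I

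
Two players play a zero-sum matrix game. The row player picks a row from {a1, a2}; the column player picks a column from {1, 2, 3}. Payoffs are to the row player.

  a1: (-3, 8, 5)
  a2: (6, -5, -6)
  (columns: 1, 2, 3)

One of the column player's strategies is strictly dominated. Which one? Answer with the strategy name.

3 holds the row player's payoff strictly below 2 in every row: 5 < 8, -6 < -5.
So 2 is strictly dominated for the column player.

2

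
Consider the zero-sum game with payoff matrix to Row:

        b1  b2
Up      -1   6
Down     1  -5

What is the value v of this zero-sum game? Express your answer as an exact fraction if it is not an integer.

1/13

Row minima: Up → -1, Down → -5; maximin = -1.
Column maxima: b1 → 1, b2 → 6; minimax = 1.
-1 ≠ 1, so there is no saddle point; optimal play is mixed.
Let Row play Up with probability p. Expected payoff against b1: (-1)p + 1(1−p) = −2p + 1; against b2: 6p + (-5)(1−p) = 11p − 5.
Setting these equal: −2p + 1 = 11p − 5 ⇒ −13p = -6 ⇒ p = 6/13, and the value is (-2)·(6/13) + 1 = 1/13.
For Column: with q = P(b1), equating Up's and Down's payoffs gives −7q + 6 = 6q − 5 ⇒ q = 11/13.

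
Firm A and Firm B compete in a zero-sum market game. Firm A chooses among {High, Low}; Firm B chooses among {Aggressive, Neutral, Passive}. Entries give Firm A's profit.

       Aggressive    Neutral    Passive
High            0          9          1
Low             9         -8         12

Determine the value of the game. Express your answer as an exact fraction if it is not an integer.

Row minima: High → 0, Low → -8; maximin = 0.
Column maxima: Aggressive → 9, Neutral → 9, Passive → 12; minimax = 9.
0 ≠ 9, so there is no saddle point; optimal play is mixed.
Passive is strictly dominated by Aggressive (it gives Firm A strictly more in every row), so Firm B never plays it.
On the remaining 2×2 (High, Low vs Aggressive, Neutral):
Let Firm A play High with probability p. Expected payoff against Aggressive: 0p + 9(1−p) = −9p + 9; against Neutral: 9p + (-8)(1−p) = 17p − 8.
Setting these equal: −9p + 9 = 17p − 8 ⇒ −26p = -17 ⇒ p = 17/26, and the value is (-9)·(17/26) + 9 = 81/26.
For Firm B: with q = P(Aggressive), equating High's and Low's payoffs gives −9q + 9 = 17q − 8 ⇒ q = 17/26.

81/26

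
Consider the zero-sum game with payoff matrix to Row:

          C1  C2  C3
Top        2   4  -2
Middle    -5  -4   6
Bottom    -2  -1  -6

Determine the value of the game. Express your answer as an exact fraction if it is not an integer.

2/15

Row minima: Top → -2, Middle → -5, Bottom → -6; maximin = -2.
Column maxima: C1 → 2, C2 → 4, C3 → 6; minimax = 2.
-2 ≠ 2, so there is no saddle point; optimal play is mixed.
Bottom is strictly dominated by Top, so Row never plays it.
C2 is strictly dominated by C1 (it gives Row strictly more in every row), so Column never plays it.
On the remaining 2×2 (Top, Middle vs C1, C3):
Let Row play Top with probability p. Expected payoff against C1: 2p + (-5)(1−p) = 7p − 5; against C3: (-2)p + 6(1−p) = −8p + 6.
Setting these equal: 7p − 5 = −8p + 6 ⇒ 15p = 11 ⇒ p = 11/15, and the value is (7)·(11/15) − 5 = 2/15.
For Column: with q = P(C1), equating Top's and Middle's payoffs gives 4q − 2 = −11q + 6 ⇒ q = 8/15.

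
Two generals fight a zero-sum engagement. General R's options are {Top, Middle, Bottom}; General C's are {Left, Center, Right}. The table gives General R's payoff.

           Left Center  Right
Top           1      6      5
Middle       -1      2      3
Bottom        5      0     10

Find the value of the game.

Row minima: Top → 1, Middle → -1, Bottom → 0; maximin = 1.
Column maxima: Left → 5, Center → 6, Right → 10; minimax = 5.
1 ≠ 5, so there is no saddle point; optimal play is mixed.
Middle is strictly dominated by Top, so General R never plays it.
Right is strictly dominated by Left (it gives General R strictly more in every row), so General C never plays it.
On the remaining 2×2 (Top, Bottom vs Left, Center):
Let General R play Top with probability p. Expected payoff against Left: 1p + 5(1−p) = −4p + 5; against Center: 6p + 0(1−p) = 6p.
Setting these equal: −4p + 5 = 6p ⇒ −10p = -5 ⇒ p = 1/2, and the value is (-4)·(1/2) + 5 = 3.
For General C: with q = P(Left), equating Top's and Bottom's payoffs gives −5q + 6 = 5q ⇒ q = 3/5.

3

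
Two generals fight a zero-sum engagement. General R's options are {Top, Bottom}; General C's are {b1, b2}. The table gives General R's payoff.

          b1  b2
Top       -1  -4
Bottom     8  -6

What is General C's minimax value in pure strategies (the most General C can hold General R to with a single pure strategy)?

-4

Column maxima: b1 → 8, b2 → -4.
The smallest of these is -4.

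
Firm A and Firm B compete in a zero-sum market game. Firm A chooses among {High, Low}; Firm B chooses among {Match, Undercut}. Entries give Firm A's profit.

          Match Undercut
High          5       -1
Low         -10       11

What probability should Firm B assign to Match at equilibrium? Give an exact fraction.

Row minima: High → -1, Low → -10; maximin = -1.
Column maxima: Match → 5, Undercut → 11; minimax = 5.
-1 ≠ 5, so there is no saddle point; optimal play is mixed.
Let Firm A play High with probability p. Expected payoff against Match: 5p + (-10)(1−p) = 15p − 10; against Undercut: (-1)p + 11(1−p) = −12p + 11.
Setting these equal: 15p − 10 = −12p + 11 ⇒ 27p = 21 ⇒ p = 7/9, and the value is (15)·(7/9) − 10 = 5/3.
For Firm B: with q = P(Match), equating High's and Low's payoffs gives 6q − 1 = −21q + 11 ⇒ q = 4/9.

4/9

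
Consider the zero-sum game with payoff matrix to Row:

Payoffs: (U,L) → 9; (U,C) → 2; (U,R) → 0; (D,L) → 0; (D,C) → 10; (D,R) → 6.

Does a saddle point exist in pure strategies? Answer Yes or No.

Row minima: U → 0, D → 0; maximin = 0.
Column maxima: L → 9, C → 10, R → 6; minimax = 6.
0 ≠ 6, so no pure-strategy equilibrium exists.

No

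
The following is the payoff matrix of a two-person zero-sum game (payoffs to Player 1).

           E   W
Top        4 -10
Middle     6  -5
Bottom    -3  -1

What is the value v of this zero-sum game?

Row minima: Top → -10, Middle → -5, Bottom → -3; maximin = -3.
Column maxima: E → 6, W → -1; minimax = -1.
-3 ≠ -1, so there is no saddle point; optimal play is mixed.
Top is strictly dominated by Middle, so Player 1 never plays it.
On the remaining 2×2 (Middle, Bottom vs E, W):
Let Player 1 play Middle with probability p. Expected payoff against E: 6p + (-3)(1−p) = 9p − 3; against W: (-5)p + (-1)(1−p) = −4p − 1.
Setting these equal: 9p − 3 = −4p − 1 ⇒ 13p = 2 ⇒ p = 2/13, and the value is (9)·(2/13) − 3 = -21/13.
For Player 2: with q = P(E), equating Middle's and Bottom's payoffs gives 11q − 5 = −2q − 1 ⇒ q = 4/13.

-21/13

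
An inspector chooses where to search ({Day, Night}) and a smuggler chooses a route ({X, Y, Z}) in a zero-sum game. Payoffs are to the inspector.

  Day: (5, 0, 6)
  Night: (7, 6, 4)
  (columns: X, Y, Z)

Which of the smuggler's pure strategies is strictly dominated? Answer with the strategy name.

Y holds the inspector's payoff strictly below X in every row: 0 < 5, 6 < 7.
So X is strictly dominated for the smuggler.

X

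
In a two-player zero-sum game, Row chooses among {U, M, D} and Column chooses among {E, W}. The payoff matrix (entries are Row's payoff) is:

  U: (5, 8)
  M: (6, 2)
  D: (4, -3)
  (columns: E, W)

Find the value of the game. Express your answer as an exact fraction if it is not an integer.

Row minima: U → 5, M → 2, D → -3; maximin = 5.
Column maxima: E → 6, W → 8; minimax = 6.
5 ≠ 6, so there is no saddle point; optimal play is mixed.
D is strictly dominated by U, so Row never plays it.
On the remaining 2×2 (U, M vs E, W):
Let Row play U with probability p. Expected payoff against E: 5p + 6(1−p) = −p + 6; against W: 8p + 2(1−p) = 6p + 2.
Setting these equal: −p + 6 = 6p + 2 ⇒ −7p = -4 ⇒ p = 4/7, and the value is (-1)·(4/7) + 6 = 38/7.
For Column: with q = P(E), equating U's and M's payoffs gives −3q + 8 = 4q + 2 ⇒ q = 6/7.

38/7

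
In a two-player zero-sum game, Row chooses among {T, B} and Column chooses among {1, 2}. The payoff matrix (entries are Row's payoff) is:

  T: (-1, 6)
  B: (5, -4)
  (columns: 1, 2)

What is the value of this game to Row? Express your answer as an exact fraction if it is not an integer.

13/8

Row minima: T → -1, B → -4; maximin = -1.
Column maxima: 1 → 5, 2 → 6; minimax = 5.
-1 ≠ 5, so there is no saddle point; optimal play is mixed.
Let Row play T with probability p. Expected payoff against 1: (-1)p + 5(1−p) = −6p + 5; against 2: 6p + (-4)(1−p) = 10p − 4.
Setting these equal: −6p + 5 = 10p − 4 ⇒ −16p = -9 ⇒ p = 9/16, and the value is (-6)·(9/16) + 5 = 13/8.
For Column: with q = P(1), equating T's and B's payoffs gives −7q + 6 = 9q − 4 ⇒ q = 5/8.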